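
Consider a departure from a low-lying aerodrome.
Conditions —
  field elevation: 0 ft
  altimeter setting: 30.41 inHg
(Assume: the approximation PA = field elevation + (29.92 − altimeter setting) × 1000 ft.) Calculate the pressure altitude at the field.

Pressure correction = (29.92 − 30.41) × 1000 = -490 ft.
Pressure altitude = 0 + (-490) = -490 ft.

-490 ft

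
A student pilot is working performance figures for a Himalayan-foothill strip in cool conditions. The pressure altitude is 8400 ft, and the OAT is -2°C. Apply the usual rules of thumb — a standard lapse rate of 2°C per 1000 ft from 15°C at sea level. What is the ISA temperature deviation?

ISA temperature at 8400 ft = 15 − 2 × (8400/1000) = -1.8°C.
Deviation = OAT − ISA = -2 − (-1.8) = -0.2°C.

ISA-0.2°C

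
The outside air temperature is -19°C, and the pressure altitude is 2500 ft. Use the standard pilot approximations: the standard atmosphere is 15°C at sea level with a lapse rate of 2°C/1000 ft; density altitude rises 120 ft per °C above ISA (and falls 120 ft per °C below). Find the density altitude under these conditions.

-980 ft

ISA temperature at 2500 ft = 15 − 2 × (2500/1000) = 10°C.
ISA deviation = -19 − 10 = -29°C.
Density altitude = 2500 + 120 × (-29) = 2500 + (-3480) = -980 ft.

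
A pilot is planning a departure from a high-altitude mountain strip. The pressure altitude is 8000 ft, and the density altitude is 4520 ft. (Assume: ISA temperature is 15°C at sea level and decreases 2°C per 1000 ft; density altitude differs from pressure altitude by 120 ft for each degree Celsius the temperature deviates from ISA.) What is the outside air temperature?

-30°C

Density altitude − pressure altitude = 4520 − 8000 = -3480 ft.
At 120 ft/°C that is an ISA deviation of -3480/120 = -29°C.
ISA temperature at 8000 ft = 15 − 2 × (8000/1000) = -1°C.
OAT = ISA + deviation = -1 + (-29) = -30°C.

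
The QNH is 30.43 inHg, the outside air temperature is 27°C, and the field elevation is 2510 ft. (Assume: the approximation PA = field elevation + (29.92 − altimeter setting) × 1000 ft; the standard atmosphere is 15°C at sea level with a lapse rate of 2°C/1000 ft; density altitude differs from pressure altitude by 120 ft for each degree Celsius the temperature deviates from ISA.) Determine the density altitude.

3920 ft

Pressure altitude = 2510 + (29.92 − 30.43) × 1000 = 2510 + (-510) = 2000 ft.
ISA temperature at 2000 ft = 15 − 2 × (2000/1000) = 11°C.
ISA deviation = 27 − 11 = +16°C.
Density altitude = 2000 + 120 × (16) = 3920 ft.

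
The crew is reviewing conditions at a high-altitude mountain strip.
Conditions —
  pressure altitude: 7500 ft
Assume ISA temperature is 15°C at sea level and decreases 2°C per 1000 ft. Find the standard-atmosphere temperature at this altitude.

0°C

ISA temperature = 15 − 2 × (7500/1000) = 15 − 15 = 0°C.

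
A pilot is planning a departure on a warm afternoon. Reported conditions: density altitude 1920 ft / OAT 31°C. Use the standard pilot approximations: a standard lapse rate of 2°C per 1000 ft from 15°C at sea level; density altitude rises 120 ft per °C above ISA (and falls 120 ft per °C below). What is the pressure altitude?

0 ft

DA = PA + 120 × (OAT − (15 − 2·PA/1000)) = PA + 120·OAT − 1800 + 0.24·PA = 1.24·PA + 120·OAT − 1800.
So 1.24·PA = 1920 − 120 × 31 + 1800 = 0.
PA = 0 / 1.24 = 0 ft.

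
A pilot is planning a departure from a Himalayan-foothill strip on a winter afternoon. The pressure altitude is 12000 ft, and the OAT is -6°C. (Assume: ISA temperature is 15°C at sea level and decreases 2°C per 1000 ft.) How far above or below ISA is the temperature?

ISA temperature at 12000 ft = 15 − 2 × (12000/1000) = -9°C.
Deviation = OAT − ISA = -6 − (-9) = +3°C.

ISA+3°C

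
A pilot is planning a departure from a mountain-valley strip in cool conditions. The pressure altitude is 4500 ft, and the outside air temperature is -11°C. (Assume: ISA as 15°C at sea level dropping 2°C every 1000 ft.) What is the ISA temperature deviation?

ISA temperature at 4500 ft = 15 − 2 × (4500/1000) = 6°C.
Deviation = OAT − ISA = -11 − 6 = -17°C.

ISA-17°C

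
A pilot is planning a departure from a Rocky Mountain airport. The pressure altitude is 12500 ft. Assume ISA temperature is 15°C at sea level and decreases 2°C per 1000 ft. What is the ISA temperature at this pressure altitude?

ISA temperature = 15 − 2 × (12500/1000) = 15 − 25 = -10°C.

-10°C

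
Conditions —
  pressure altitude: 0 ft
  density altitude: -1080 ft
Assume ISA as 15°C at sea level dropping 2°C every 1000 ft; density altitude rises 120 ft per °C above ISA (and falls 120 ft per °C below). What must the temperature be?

6°C

Density altitude − pressure altitude = -1080 − 0 = -1080 ft.
At 120 ft/°C that is an ISA deviation of -1080/120 = -9°C.
ISA temperature at 0 ft = 15 − 2 × (0/1000) = 15°C.
OAT = ISA + deviation = 15 + (-9) = 6°C.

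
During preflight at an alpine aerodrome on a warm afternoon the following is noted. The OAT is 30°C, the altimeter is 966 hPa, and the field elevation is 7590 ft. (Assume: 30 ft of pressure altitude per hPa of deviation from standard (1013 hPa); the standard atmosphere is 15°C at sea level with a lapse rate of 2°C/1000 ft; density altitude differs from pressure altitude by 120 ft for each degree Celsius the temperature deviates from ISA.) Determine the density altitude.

12960 ft

Pressure altitude = 7590 + (1013 − 966) × 30 = 7590 + (+1410) = 9000 ft.
ISA temperature at 9000 ft = 15 − 2 × (9000/1000) = -3°C.
ISA deviation = 30 − (-3) = +33°C.
Density altitude = 9000 + 120 × (33) = 12960 ft.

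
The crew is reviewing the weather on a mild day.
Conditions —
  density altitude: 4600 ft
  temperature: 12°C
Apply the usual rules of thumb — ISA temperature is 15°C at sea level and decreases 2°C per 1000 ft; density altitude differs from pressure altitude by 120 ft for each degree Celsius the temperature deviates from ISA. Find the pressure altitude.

4000 ft

DA = PA + 120 × (OAT − (15 − 2·PA/1000)) = PA + 120·OAT − 1800 + 0.24·PA = 1.24·PA + 120·OAT − 1800.
So 1.24·PA = 4600 − 120 × 12 + 1800 = 4960.
PA = 4960 / 1.24 = 4000 ft.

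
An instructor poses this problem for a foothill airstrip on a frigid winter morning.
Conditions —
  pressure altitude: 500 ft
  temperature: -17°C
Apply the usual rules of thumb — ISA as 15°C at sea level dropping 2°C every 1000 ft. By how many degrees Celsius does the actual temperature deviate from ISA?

ISA temperature at 500 ft = 15 − 2 × (500/1000) = 14°C.
Deviation = OAT − ISA = -17 − 14 = -31°C.

ISA-31°C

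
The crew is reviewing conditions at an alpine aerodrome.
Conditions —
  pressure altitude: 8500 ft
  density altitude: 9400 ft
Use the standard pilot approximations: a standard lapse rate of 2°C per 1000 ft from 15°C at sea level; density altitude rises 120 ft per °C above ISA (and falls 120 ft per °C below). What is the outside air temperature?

Density altitude − pressure altitude = 9400 − 8500 = +900 ft.
At 120 ft/°C that is an ISA deviation of 900/120 = +7.5°C.
ISA temperature at 8500 ft = 15 − 2 × (8500/1000) = -2°C.
OAT = ISA + deviation = -2 + (+7.5) = 5.5°C.

5.5°C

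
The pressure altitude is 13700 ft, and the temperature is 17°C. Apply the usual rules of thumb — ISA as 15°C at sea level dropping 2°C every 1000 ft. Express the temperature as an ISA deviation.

ISA temperature at 13700 ft = 15 − 2 × (13700/1000) = -12.4°C.
Deviation = OAT − ISA = 17 − (-12.4) = +29.4°C.

ISA+29.4°C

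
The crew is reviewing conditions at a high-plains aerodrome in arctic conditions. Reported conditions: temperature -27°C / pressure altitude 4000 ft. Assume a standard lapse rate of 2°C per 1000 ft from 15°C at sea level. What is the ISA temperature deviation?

ISA temperature at 4000 ft = 15 − 2 × (4000/1000) = 7°C.
Deviation = OAT − ISA = -27 − 7 = -34°C.

ISA-34°C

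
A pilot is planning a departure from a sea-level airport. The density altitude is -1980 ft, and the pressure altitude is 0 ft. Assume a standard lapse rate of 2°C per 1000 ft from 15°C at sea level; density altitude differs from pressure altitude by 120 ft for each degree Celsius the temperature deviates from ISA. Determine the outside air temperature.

Density altitude − pressure altitude = -1980 − 0 = -1980 ft.
At 120 ft/°C that is an ISA deviation of -1980/120 = -16.5°C.
ISA temperature at 0 ft = 15 − 2 × (0/1000) = 15°C.
OAT = ISA + deviation = 15 + (-16.5) = -1.5°C.

-1.5°C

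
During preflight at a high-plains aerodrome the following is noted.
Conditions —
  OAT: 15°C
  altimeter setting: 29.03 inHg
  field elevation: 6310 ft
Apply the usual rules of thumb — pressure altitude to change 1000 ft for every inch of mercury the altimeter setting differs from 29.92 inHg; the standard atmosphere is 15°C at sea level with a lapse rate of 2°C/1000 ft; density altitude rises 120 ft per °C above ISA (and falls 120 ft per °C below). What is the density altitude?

Pressure altitude = 6310 + (29.92 − 29.03) × 1000 = 6310 + (+890) = 7200 ft.
ISA temperature at 7200 ft = 15 − 2 × (7200/1000) = 0.6°C.
ISA deviation = 15 − 0.6 = +14.4°C.
Density altitude = 7200 + 120 × (14.4) = 8928 ft.

8928 ft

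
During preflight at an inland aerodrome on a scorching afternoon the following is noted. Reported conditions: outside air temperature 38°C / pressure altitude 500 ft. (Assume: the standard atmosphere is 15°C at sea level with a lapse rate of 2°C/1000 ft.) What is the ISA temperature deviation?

ISA+24°C

ISA temperature at 500 ft = 15 − 2 × (500/1000) = 14°C.
Deviation = OAT − ISA = 38 − 14 = +24°C.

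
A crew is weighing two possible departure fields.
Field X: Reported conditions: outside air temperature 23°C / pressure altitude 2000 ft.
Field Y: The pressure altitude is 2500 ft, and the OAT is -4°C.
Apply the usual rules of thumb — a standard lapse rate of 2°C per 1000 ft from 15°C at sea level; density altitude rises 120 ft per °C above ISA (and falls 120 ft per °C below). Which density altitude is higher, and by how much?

Field X by 2620 ft

Field X: ISA temp = 11°C, deviation +12°C, DA = 2000 + 120 × 12 = 3440 ft.
Field Y: ISA temp = 10°C, deviation -14°C, DA = 2500 + 120 × (-14) = 820 ft.
Field X is higher by 3440 − 820 = 2620 ft.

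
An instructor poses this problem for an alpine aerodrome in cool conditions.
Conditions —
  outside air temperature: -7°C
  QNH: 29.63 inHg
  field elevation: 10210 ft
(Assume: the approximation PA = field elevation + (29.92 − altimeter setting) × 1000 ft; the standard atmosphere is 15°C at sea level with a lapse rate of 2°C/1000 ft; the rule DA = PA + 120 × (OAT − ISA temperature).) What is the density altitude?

Pressure altitude = 10210 + (29.92 − 29.63) × 1000 = 10210 + (+290) = 10500 ft.
ISA temperature at 10500 ft = 15 − 2 × (10500/1000) = -6°C.
ISA deviation = -7 − (-6) = -1°C.
Density altitude = 10500 + 120 × (-1) = 10380 ft.

10380 ft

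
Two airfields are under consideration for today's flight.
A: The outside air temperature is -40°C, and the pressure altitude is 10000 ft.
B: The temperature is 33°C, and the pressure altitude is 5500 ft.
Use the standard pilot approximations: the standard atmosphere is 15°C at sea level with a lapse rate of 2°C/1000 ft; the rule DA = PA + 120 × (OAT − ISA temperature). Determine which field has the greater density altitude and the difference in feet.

B by 3180 ft

A: ISA temp = -5°C, deviation -35°C, DA = 10000 + 120 × (-35) = 5800 ft.
B: ISA temp = 4°C, deviation +29°C, DA = 5500 + 120 × 29 = 8980 ft.
B is higher by 8980 − 5800 = 3180 ft.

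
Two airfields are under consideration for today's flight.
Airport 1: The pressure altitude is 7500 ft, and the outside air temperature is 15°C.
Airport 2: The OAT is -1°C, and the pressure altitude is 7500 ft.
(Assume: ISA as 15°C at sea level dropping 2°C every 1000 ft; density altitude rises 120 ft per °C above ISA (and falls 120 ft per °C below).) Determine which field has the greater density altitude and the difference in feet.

Airport 1 by 1920 ft

Airport 1: ISA temp = 0°C, deviation +15°C, DA = 7500 + 120 × 15 = 9300 ft.
Airport 2: ISA temp = 0°C, deviation -1°C, DA = 7500 + 120 × (-1) = 7380 ft.
Airport 1 is higher by 9300 − 7380 = 1920 ft.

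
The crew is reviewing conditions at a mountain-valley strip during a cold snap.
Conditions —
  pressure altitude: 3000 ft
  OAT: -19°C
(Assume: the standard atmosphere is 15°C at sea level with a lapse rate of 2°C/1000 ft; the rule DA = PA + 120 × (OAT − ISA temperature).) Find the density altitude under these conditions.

-360 ft

ISA temperature at 3000 ft = 15 − 2 × (3000/1000) = 9°C.
ISA deviation = -19 − 9 = -28°C.
Density altitude = 3000 + 120 × (-28) = 3000 + (-3360) = -360 ft.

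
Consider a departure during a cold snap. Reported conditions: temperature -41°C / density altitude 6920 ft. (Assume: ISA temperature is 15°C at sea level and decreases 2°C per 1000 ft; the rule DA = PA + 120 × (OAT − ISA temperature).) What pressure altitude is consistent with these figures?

11000 ft

DA = PA + 120 × (OAT − (15 − 2·PA/1000)) = PA + 120·OAT − 1800 + 0.24·PA = 1.24·PA + 120·OAT − 1800.
So 1.24·PA = 6920 − 120 × (-41) + 1800 = 13640.
PA = 13640 / 1.24 = 11000 ft.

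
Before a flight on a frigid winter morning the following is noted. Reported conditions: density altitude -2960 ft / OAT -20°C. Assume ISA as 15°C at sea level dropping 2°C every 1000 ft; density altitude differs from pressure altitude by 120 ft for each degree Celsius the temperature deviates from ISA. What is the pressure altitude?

DA = PA + 120 × (OAT − (15 − 2·PA/1000)) = PA + 120·OAT − 1800 + 0.24·PA = 1.24·PA + 120·OAT − 1800.
So 1.24·PA = -2960 − 120 × (-20) + 1800 = 1240.
PA = 1240 / 1.24 = 1000 ft.

1000 ft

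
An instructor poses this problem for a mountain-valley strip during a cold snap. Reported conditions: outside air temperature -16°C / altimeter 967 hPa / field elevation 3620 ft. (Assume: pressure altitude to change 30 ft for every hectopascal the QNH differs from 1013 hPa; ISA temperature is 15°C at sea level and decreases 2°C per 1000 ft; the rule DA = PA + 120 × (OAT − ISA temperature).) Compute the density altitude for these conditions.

Pressure altitude = 3620 + (1013 − 967) × 30 = 3620 + (+1380) = 5000 ft.
ISA temperature at 5000 ft = 15 − 2 × (5000/1000) = 5°C.
ISA deviation = -16 − 5 = -21°C.
Density altitude = 5000 + 120 × (-21) = 2480 ft.

2480 ft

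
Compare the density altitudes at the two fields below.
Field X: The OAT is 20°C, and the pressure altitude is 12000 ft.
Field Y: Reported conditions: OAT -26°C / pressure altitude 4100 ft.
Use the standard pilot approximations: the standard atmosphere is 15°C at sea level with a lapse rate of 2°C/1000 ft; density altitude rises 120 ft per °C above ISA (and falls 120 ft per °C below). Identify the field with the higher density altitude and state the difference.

Field X: ISA temp = -9°C, deviation +29°C, DA = 12000 + 120 × 29 = 15480 ft.
Field Y: ISA temp = 6.8°C, deviation -32.8°C, DA = 4100 + 120 × (-32.8) = 164 ft.
Field X is higher by 15480 − 164 = 15316 ft.

Field X by 15316 ft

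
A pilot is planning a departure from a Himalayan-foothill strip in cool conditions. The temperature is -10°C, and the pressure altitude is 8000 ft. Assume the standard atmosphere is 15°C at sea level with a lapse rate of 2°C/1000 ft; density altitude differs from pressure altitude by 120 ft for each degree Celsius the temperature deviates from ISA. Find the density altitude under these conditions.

6920 ft

ISA temperature at 8000 ft = 15 − 2 × (8000/1000) = -1°C.
ISA deviation = -10 − (-1) = -9°C.
Density altitude = 8000 + 120 × (-9) = 8000 + (-1080) = 6920 ft.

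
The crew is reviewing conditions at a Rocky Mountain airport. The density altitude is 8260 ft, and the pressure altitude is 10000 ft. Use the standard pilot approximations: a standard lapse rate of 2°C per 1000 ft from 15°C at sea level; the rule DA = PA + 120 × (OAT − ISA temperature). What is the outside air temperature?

-19.5°C

Density altitude − pressure altitude = 8260 − 10000 = -1740 ft.
At 120 ft/°C that is an ISA deviation of -1740/120 = -14.5°C.
ISA temperature at 10000 ft = 15 − 2 × (10000/1000) = -5°C.
OAT = ISA + deviation = -5 + (-14.5) = -19.5°C.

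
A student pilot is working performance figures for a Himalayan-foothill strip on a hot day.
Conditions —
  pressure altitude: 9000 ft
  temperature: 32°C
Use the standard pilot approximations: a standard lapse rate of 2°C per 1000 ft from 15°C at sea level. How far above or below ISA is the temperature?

ISA+35°C

ISA temperature at 9000 ft = 15 − 2 × (9000/1000) = -3°C.
Deviation = OAT − ISA = 32 − (-3) = +35°C.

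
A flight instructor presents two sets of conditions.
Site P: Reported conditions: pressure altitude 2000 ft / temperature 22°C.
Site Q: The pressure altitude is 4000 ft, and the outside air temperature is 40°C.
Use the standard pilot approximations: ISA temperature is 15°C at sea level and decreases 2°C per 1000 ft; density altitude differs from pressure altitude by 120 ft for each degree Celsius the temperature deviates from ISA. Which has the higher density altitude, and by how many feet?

Site Q by 4640 ft

Site P: ISA temp = 11°C, deviation +11°C, DA = 2000 + 120 × 11 = 3320 ft.
Site Q: ISA temp = 7°C, deviation +33°C, DA = 4000 + 120 × 33 = 7960 ft.
Site Q is higher by 7960 − 3320 = 4640 ft.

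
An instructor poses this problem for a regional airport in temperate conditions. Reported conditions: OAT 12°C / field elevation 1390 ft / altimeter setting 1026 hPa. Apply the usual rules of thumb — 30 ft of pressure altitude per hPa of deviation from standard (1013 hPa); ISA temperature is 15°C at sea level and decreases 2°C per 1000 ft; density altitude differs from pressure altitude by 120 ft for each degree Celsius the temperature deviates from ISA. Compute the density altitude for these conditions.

Pressure altitude = 1390 + (1013 − 1026) × 30 = 1390 + (-390) = 1000 ft.
ISA temperature at 1000 ft = 15 − 2 × (1000/1000) = 13°C.
ISA deviation = 12 − 13 = -1°C.
Density altitude = 1000 + 120 × (-1) = 880 ft.

880 ft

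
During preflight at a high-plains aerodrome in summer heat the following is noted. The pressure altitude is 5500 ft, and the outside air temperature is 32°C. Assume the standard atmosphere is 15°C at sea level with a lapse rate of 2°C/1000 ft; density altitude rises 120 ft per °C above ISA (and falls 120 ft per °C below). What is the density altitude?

ISA temperature at 5500 ft = 15 − 2 × (5500/1000) = 4°C.
ISA deviation = 32 − 4 = +28°C.
Density altitude = 5500 + 120 × (28) = 5500 + (+3360) = 8860 ft.

8860 ft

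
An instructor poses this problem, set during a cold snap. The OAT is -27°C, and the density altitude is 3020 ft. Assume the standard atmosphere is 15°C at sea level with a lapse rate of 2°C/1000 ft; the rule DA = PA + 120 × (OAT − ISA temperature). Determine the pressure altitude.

6500 ft

DA = PA + 120 × (OAT − (15 − 2·PA/1000)) = PA + 120·OAT − 1800 + 0.24·PA = 1.24·PA + 120·OAT − 1800.
So 1.24·PA = 3020 − 120 × (-27) + 1800 = 8060.
PA = 8060 / 1.24 = 6500 ft.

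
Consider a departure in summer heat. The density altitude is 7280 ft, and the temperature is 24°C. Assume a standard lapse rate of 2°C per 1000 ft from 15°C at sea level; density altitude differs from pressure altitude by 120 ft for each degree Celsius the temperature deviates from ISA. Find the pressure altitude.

5000 ft

DA = PA + 120 × (OAT − (15 − 2·PA/1000)) = PA + 120·OAT − 1800 + 0.24·PA = 1.24·PA + 120·OAT − 1800.
So 1.24·PA = 7280 − 120 × 24 + 1800 = 6200.
PA = 6200 / 1.24 = 5000 ft.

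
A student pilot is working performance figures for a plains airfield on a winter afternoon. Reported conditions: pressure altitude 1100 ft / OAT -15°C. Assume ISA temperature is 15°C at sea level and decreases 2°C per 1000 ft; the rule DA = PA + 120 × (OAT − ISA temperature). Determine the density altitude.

-2236 ft

ISA temperature at 1100 ft = 15 − 2 × (1100/1000) = 12.8°C.
ISA deviation = -15 − 12.8 = -27.8°C.
Density altitude = 1100 + 120 × (-27.8) = 1100 + (-3336) = -2236 ft.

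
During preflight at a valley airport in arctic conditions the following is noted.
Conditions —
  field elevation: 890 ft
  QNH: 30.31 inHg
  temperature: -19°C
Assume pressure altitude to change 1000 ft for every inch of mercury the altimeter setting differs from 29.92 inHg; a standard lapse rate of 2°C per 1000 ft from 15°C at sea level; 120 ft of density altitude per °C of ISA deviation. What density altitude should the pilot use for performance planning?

-3460 ft

Pressure altitude = 890 + (29.92 − 30.31) × 1000 = 890 + (-390) = 500 ft.
ISA temperature at 500 ft = 15 − 2 × (500/1000) = 14°C.
ISA deviation = -19 − 14 = -33°C.
Density altitude = 500 + 120 × (-33) = -3460 ft.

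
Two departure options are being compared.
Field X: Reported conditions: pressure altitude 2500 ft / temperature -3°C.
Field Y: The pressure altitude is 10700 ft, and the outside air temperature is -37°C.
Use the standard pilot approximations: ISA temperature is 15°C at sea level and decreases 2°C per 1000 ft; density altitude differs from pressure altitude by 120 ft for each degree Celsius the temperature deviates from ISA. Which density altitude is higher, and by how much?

Field X: ISA temp = 10°C, deviation -13°C, DA = 2500 + 120 × (-13) = 940 ft.
Field Y: ISA temp = -6.4°C, deviation -30.6°C, DA = 10700 + 120 × (-30.6) = 7028 ft.
Field Y is higher by 7028 − 940 = 6088 ft.

Field Y by 6088 ft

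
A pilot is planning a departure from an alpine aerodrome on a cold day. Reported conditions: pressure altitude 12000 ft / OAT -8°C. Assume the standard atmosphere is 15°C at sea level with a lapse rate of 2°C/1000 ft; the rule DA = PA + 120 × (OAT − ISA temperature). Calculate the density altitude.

ISA temperature at 12000 ft = 15 − 2 × (12000/1000) = -9°C.
ISA deviation = -8 − (-9) = +1°C.
Density altitude = 12000 + 120 × (1) = 12000 + (+120) = 12120 ft.

12120 ft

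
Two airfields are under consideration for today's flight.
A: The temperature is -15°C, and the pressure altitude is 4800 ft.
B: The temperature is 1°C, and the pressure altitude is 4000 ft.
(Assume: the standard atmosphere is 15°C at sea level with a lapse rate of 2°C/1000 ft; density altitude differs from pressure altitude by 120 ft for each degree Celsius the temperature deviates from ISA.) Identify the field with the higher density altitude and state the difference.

B by 928 ft

A: ISA temp = 5.4°C, deviation -20.4°C, DA = 4800 + 120 × (-20.4) = 2352 ft.
B: ISA temp = 7°C, deviation -6°C, DA = 4000 + 120 × (-6) = 3280 ft.
B is higher by 3280 − 2352 = 928 ft.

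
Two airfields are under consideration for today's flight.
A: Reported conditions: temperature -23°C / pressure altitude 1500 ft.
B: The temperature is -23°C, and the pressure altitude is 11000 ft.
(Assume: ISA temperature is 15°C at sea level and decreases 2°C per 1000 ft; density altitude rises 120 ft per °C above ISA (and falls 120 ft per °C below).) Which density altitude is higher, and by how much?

A: ISA temp = 12°C, deviation -35°C, DA = 1500 + 120 × (-35) = -2700 ft.
B: ISA temp = -7°C, deviation -16°C, DA = 11000 + 120 × (-16) = 9080 ft.
B is higher by 9080 − (-2700) = 11780 ft.

B by 11780 ft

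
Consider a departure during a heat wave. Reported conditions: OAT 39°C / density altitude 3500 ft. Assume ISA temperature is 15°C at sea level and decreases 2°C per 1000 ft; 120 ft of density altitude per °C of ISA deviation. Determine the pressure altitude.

DA = PA + 120 × (OAT − (15 − 2·PA/1000)) = PA + 120·OAT − 1800 + 0.24·PA = 1.24·PA + 120·OAT − 1800.
So 1.24·PA = 3500 − 120 × 39 + 1800 = 620.
PA = 620 / 1.24 = 500 ft.

500 ft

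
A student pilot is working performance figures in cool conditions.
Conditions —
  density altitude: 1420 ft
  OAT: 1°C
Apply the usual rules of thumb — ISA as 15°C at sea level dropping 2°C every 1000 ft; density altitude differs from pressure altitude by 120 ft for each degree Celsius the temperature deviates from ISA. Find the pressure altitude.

DA = PA + 120 × (OAT − (15 − 2·PA/1000)) = PA + 120·OAT − 1800 + 0.24·PA = 1.24·PA + 120·OAT − 1800.
So 1.24·PA = 1420 − 120 × 1 + 1800 = 3100.
PA = 3100 / 1.24 = 2500 ft.

2500 ft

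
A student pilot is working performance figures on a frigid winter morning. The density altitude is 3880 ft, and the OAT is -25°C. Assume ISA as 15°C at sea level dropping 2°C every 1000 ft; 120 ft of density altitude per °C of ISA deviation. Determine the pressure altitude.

DA = PA + 120 × (OAT − (15 − 2·PA/1000)) = PA + 120·OAT − 1800 + 0.24·PA = 1.24·PA + 120·OAT − 1800.
So 1.24·PA = 3880 − 120 × (-25) + 1800 = 8680.
PA = 8680 / 1.24 = 7000 ft.

7000 ft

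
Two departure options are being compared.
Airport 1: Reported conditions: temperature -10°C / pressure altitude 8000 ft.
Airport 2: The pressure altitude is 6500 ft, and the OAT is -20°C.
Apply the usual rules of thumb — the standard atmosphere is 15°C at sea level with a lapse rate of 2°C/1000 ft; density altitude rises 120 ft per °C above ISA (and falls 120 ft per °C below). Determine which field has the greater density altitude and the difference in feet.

Airport 1 by 3060 ft

Airport 1: ISA temp = -1°C, deviation -9°C, DA = 8000 + 120 × (-9) = 6920 ft.
Airport 2: ISA temp = 2°C, deviation -22°C, DA = 6500 + 120 × (-22) = 3860 ft.
Airport 1 is higher by 6920 − 3860 = 3060 ft.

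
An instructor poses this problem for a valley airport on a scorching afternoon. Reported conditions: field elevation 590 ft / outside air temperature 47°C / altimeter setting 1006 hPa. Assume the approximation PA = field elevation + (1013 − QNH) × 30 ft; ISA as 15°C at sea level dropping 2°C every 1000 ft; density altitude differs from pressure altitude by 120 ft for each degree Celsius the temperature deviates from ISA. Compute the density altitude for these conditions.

Pressure altitude = 590 + (1013 − 1006) × 30 = 590 + (+210) = 800 ft.
ISA temperature at 800 ft = 15 − 2 × (800/1000) = 13.4°C.
ISA deviation = 47 − 13.4 = +33.6°C.
Density altitude = 800 + 120 × (33.6) = 4832 ft.

4832 ft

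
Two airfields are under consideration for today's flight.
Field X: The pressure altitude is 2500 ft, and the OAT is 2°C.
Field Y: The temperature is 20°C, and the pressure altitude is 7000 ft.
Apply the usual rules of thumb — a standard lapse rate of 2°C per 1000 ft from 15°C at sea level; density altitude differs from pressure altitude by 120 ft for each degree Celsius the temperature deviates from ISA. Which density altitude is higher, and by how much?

Field X: ISA temp = 10°C, deviation -8°C, DA = 2500 + 120 × (-8) = 1540 ft.
Field Y: ISA temp = 1°C, deviation +19°C, DA = 7000 + 120 × 19 = 9280 ft.
Field Y is higher by 9280 − 1540 = 7740 ft.

Field Y by 7740 ft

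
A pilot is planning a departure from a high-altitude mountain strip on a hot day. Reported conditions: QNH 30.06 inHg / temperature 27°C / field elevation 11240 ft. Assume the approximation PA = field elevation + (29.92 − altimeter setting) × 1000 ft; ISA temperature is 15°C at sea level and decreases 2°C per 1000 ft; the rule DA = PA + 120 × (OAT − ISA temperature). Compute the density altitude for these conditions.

15204 ft

Pressure altitude = 11240 + (29.92 − 30.06) × 1000 = 11240 + (-140) = 11100 ft.
ISA temperature at 11100 ft = 15 − 2 × (11100/1000) = -7.2°C.
ISA deviation = 27 − (-7.2) = +34.2°C.
Density altitude = 11100 + 120 × (34.2) = 15204 ft.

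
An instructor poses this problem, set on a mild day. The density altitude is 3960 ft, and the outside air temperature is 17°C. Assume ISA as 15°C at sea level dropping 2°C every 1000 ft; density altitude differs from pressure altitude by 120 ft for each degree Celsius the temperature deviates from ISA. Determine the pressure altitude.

DA = PA + 120 × (OAT − (15 − 2·PA/1000)) = PA + 120·OAT − 1800 + 0.24·PA = 1.24·PA + 120·OAT − 1800.
So 1.24·PA = 3960 − 120 × 17 + 1800 = 3720.
PA = 3720 / 1.24 = 3000 ft.

3000 ft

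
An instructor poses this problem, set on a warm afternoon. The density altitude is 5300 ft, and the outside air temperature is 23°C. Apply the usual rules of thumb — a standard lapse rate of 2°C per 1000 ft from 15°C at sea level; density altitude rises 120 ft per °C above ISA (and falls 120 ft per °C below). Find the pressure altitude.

3500 ft

DA = PA + 120 × (OAT − (15 − 2·PA/1000)) = PA + 120·OAT − 1800 + 0.24·PA = 1.24·PA + 120·OAT − 1800.
So 1.24·PA = 5300 − 120 × 23 + 1800 = 4340.
PA = 4340 / 1.24 = 3500 ft.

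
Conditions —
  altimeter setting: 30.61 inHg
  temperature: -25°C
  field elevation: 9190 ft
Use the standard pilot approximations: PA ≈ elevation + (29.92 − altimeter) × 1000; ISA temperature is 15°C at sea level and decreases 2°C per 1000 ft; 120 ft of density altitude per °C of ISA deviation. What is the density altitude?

Pressure altitude = 9190 + (29.92 − 30.61) × 1000 = 9190 + (-690) = 8500 ft.
ISA temperature at 8500 ft = 15 − 2 × (8500/1000) = -2°C.
ISA deviation = -25 − (-2) = -23°C.
Density altitude = 8500 + 120 × (-23) = 5740 ft.

5740 ft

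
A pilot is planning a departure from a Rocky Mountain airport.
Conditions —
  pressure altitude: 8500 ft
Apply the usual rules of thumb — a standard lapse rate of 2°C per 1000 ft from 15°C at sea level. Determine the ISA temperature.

-2°C

ISA temperature = 15 − 2 × (8500/1000) = 15 − 17 = -2°C.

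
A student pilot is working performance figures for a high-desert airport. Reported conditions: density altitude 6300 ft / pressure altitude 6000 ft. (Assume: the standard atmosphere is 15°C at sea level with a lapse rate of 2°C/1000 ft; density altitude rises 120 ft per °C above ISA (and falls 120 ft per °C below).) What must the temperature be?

Density altitude − pressure altitude = 6300 − 6000 = +300 ft.
At 120 ft/°C that is an ISA deviation of 300/120 = +2.5°C.
ISA temperature at 6000 ft = 15 − 2 × (6000/1000) = 3°C.
OAT = ISA + deviation = 3 + (+2.5) = 5.5°C.

5.5°C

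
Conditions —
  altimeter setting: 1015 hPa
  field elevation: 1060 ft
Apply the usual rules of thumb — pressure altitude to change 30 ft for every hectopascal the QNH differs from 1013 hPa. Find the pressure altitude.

Pressure correction = (1013 − 1015) × 30 = -60 ft.
Pressure altitude = 1060 + (-60) = 1000 ft.

1000 ft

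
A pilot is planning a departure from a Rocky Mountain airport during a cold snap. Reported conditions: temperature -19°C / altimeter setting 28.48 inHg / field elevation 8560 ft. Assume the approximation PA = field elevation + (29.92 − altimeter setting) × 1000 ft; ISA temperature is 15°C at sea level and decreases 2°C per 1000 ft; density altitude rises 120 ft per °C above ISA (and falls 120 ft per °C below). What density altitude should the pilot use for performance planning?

Pressure altitude = 8560 + (29.92 − 28.48) × 1000 = 8560 + (+1440) = 10000 ft.
ISA temperature at 10000 ft = 15 − 2 × (10000/1000) = -5°C.
ISA deviation = -19 − (-5) = -14°C.
Density altitude = 10000 + 120 × (-14) = 8320 ft.

8320 ft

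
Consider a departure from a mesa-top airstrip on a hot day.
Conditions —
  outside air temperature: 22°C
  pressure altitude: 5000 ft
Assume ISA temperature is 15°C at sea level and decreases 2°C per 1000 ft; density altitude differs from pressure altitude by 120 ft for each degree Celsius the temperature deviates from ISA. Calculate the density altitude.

7040 ft

ISA temperature at 5000 ft = 15 − 2 × (5000/1000) = 5°C.
ISA deviation = 22 − 5 = +17°C.
Density altitude = 5000 + 120 × (17) = 5000 + (+2040) = 7040 ft.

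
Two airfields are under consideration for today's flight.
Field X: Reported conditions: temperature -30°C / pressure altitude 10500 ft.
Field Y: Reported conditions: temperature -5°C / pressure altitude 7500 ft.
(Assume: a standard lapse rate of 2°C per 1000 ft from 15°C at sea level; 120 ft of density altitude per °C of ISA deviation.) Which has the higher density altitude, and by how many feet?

Field X by 720 ft

Field X: ISA temp = -6°C, deviation -24°C, DA = 10500 + 120 × (-24) = 7620 ft.
Field Y: ISA temp = 0°C, deviation -5°C, DA = 7500 + 120 × (-5) = 6900 ft.
Field X is higher by 7620 − 6900 = 720 ft.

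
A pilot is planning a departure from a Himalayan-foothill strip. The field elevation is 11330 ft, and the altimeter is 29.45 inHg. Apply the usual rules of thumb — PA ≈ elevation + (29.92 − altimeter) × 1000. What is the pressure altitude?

11800 ft

Pressure correction = (29.92 − 29.45) × 1000 = +470 ft.
Pressure altitude = 11330 + (+470) = 11800 ft.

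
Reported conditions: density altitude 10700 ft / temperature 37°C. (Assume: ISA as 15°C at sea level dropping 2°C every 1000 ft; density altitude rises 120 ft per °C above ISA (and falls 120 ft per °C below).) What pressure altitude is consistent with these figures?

6500 ft

DA = PA + 120 × (OAT − (15 − 2·PA/1000)) = PA + 120·OAT − 1800 + 0.24·PA = 1.24·PA + 120·OAT − 1800.
So 1.24·PA = 10700 − 120 × 37 + 1800 = 8060.
PA = 8060 / 1.24 = 6500 ft.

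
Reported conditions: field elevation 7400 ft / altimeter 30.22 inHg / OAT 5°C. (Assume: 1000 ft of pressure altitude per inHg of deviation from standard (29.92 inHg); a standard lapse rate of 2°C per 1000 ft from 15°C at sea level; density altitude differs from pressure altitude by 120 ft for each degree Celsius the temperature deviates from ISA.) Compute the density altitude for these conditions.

7604 ft

Pressure altitude = 7400 + (29.92 − 30.22) × 1000 = 7400 + (-300) = 7100 ft.
ISA temperature at 7100 ft = 15 − 2 × (7100/1000) = 0.8°C.
ISA deviation = 5 − 0.8 = +4.2°C.
Density altitude = 7100 + 120 × (4.2) = 7604 ft.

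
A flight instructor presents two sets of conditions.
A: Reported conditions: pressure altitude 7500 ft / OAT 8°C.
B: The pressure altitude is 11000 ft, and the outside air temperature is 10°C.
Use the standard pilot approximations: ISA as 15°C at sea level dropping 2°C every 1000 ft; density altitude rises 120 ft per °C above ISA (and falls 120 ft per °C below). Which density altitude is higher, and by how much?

B by 4580 ft

A: ISA temp = 0°C, deviation +8°C, DA = 7500 + 120 × 8 = 8460 ft.
B: ISA temp = -7°C, deviation +17°C, DA = 11000 + 120 × 17 = 13040 ft.
B is higher by 13040 − 8460 = 4580 ft.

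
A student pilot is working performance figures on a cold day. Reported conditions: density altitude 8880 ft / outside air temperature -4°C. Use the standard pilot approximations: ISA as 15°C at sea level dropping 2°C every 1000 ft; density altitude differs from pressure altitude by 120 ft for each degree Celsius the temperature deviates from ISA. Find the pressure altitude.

DA = PA + 120 × (OAT − (15 − 2·PA/1000)) = PA + 120·OAT − 1800 + 0.24·PA = 1.24·PA + 120·OAT − 1800.
So 1.24·PA = 8880 − 120 × (-4) + 1800 = 11160.
PA = 11160 / 1.24 = 9000 ft.

9000 ft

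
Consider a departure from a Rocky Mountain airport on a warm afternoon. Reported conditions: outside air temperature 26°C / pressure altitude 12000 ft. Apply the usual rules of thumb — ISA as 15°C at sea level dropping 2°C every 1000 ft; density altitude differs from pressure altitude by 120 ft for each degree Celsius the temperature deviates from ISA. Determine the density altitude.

16200 ft

ISA temperature at 12000 ft = 15 − 2 × (12000/1000) = -9°C.
ISA deviation = 26 − (-9) = +35°C.
Density altitude = 12000 + 120 × (35) = 12000 + (+4200) = 16200 ft.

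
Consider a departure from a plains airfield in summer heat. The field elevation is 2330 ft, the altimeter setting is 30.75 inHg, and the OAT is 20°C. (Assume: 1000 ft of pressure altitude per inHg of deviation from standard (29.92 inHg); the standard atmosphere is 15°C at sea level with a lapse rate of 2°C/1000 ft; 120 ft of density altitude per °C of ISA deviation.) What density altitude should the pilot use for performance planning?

2460 ft

Pressure altitude = 2330 + (29.92 − 30.75) × 1000 = 2330 + (-830) = 1500 ft.
ISA temperature at 1500 ft = 15 − 2 × (1500/1000) = 12°C.
ISA deviation = 20 − 12 = +8°C.
Density altitude = 1500 + 120 × (8) = 2460 ft.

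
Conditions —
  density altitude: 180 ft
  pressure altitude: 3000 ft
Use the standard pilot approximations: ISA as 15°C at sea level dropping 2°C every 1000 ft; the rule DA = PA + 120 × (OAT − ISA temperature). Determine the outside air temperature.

Density altitude − pressure altitude = 180 − 3000 = -2820 ft.
At 120 ft/°C that is an ISA deviation of -2820/120 = -23.5°C.
ISA temperature at 3000 ft = 15 − 2 × (3000/1000) = 9°C.
OAT = ISA + deviation = 9 + (-23.5) = -14.5°C.

-14.5°C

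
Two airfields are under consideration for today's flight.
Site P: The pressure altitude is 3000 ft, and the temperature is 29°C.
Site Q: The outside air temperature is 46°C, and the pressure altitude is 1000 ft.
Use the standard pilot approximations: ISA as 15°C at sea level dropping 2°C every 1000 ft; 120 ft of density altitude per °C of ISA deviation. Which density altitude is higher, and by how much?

Site P: ISA temp = 9°C, deviation +20°C, DA = 3000 + 120 × 20 = 5400 ft.
Site Q: ISA temp = 13°C, deviation +33°C, DA = 1000 + 120 × 33 = 4960 ft.
Site P is higher by 5400 − 4960 = 440 ft.

Site P by 440 ft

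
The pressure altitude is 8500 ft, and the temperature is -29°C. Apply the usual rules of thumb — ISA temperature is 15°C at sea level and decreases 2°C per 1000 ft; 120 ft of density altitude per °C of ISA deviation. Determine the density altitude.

ISA temperature at 8500 ft = 15 − 2 × (8500/1000) = -2°C.
ISA deviation = -29 − (-2) = -27°C.
Density altitude = 8500 + 120 × (-27) = 8500 + (-3240) = 5260 ft.

5260 ft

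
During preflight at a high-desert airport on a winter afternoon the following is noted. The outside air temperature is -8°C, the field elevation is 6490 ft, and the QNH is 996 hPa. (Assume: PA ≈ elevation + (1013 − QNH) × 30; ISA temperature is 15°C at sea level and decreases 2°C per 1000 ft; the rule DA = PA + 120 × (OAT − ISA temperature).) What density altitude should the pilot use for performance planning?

5920 ft

Pressure altitude = 6490 + (1013 − 996) × 30 = 6490 + (+510) = 7000 ft.
ISA temperature at 7000 ft = 15 − 2 × (7000/1000) = 1°C.
ISA deviation = -8 − 1 = -9°C.
Density altitude = 7000 + 120 × (-9) = 5920 ft.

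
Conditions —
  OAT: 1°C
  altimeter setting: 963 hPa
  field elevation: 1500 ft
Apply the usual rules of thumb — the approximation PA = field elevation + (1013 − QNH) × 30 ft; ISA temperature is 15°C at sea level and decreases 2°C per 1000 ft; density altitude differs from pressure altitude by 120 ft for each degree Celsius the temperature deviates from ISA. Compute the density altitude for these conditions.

2040 ft

Pressure altitude = 1500 + (1013 − 963) × 30 = 1500 + (+1500) = 3000 ft.
ISA temperature at 3000 ft = 15 − 2 × (3000/1000) = 9°C.
ISA deviation = 1 − 9 = -8°C.
Density altitude = 3000 + 120 × (-8) = 2040 ft.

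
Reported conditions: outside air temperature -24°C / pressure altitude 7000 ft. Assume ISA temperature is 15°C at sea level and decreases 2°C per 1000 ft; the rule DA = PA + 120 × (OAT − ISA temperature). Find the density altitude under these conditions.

4000 ft

ISA temperature at 7000 ft = 15 − 2 × (7000/1000) = 1°C.
ISA deviation = -24 − 1 = -25°C.
Density altitude = 7000 + 120 × (-25) = 7000 + (-3000) = 4000 ft.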